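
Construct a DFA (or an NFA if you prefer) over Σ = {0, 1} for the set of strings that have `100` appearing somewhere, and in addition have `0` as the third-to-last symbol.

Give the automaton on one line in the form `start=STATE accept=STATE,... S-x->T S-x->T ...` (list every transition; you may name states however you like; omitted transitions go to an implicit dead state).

start=q0 accept=q15,q16,q17,q18 q0-0->q1 q0-1->q2 q1-0->q3 q1-1->q4 q2-0->q5 q2-1->q6 q3-0->q7 q3-1->q8 q4-0->q9 q4-1->q10 q5-0->q11 q5-1->q12 q6-0->q13 q6-1->q14 q7-0->q7 q7-1->q8 q8-0->q9 q8-1->q10 q9-0->q11 q9-1->q12 q10-0->q13 q10-1->q14 q11-0->q15 q11-1->q16 q12-0->q9 q12-1->q10 q13-0->q11 q13-1->q12 q14-0->q13 q14-1->q14 q15-0->q15 q15-1->q16 q16-0->q17 q16-1->q18 q17-0->q11 q17-1->q19 q18-0->q20 q18-1->q21 q19-0->q17 q19-1->q18 q20-0->q11 q20-1->q19 q21-0->q20 q21-1->q21

Build one automaton per condition and run them in lockstep. One (4 states) tracks whether and how much of `100` has been seen; the other (15 states) tracks the last 3 symbols read. Each combined state is a pair, one component from each; accept when both components accept.
With 22 states:
          0    1  
>  q0     q1   q2 
   q1     q3   q4 
   q2     q5   q6 
   q3     q7   q8 
   q4     q9  q10 
   q5    q11  q12 
   q6    q13  q14 
   q7     q7   q8 
   q8     q9  q10 
   q9    q11  q12 
   q10   q13  q14 
   q11   q15  q16 
   q12    q9  q10 
   q13   q11  q12 
   q14   q13  q14 
 * q15   q15  q16 
 * q16   q17  q18 
 * q17   q11  q19 
 * q18   q20  q21 
   q19   q17  q18 
   q20   q11  q19 
   q21   q20  q21 
(> = start, * = accepting)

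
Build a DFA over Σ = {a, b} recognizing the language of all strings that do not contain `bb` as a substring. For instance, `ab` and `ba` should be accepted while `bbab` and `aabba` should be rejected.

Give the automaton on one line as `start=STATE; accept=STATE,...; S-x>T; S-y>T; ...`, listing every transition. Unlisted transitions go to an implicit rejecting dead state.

This is the complement of 'contains `bb`'. Use the same substring-matching states — s0 through s2 holding how much of `bb` has just been matched — but flip the accepting set: everything except the trap s2 accepts.
        a   b  
>* s0   s0  s1 
 * s1   s0  s2 
   s2   s2  s2 
(> = start, * = accepting)

start=s0; accept=s0,s1; s0-a>s0; s0-b>s1; s1-a>s0; s1-b>s2; s2-a>s2; s2-b>s2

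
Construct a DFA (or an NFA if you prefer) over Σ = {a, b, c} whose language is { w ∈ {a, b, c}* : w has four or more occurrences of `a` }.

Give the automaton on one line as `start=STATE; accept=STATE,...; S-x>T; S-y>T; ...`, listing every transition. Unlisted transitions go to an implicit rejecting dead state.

start=q0; accept=q4,q5; q0-a>q1; q0-b>q0; q0-c>q0; q1-a>q2; q1-b>q1; q1-c>q1; q2-a>q3; q2-b>q2; q2-c>q2; q3-a>q4; q3-b>q3; q3-c>q3; q4-a>q5; q4-b>q4; q4-c>q4; q5-a>q5; q5-b>q5; q5-c>q5

Only the number of `a`s matters, and only up to 5. Make a chain q0 → q1 → q2 → q3 → q4 → q5 advanced by each `a` (with q5 absorbing); every other symbol self-loops. The accepting set is {q4, q5}.
With 6 states:
        a   b   c  
>  q0   q1  q0  q0 
   q1   q2  q1  q1 
   q2   q3  q2  q2 
   q3   q4  q3  q3 
 * q4   q5  q4  q4 
 * q5   q5  q5  q5 
(> = start, * = accepting)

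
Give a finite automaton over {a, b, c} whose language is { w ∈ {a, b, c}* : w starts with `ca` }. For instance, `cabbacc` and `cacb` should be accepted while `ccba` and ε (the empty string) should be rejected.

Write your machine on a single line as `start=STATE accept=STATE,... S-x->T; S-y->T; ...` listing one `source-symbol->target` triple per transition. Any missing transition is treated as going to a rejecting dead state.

Check the first 2 symbols one by one: S0 through S1 record how many have matched `ca` so far; any wrong symbol goes to the dead state S3. After all 2 match we enter the accepting sink S2.
        a   b   c  
>  S0   S3  S3  S1 
   S1   S2  S3  S3 
 * S2   S2  S2  S2 
   S3   S3  S3  S3 
(> = start, * = accepting)

start=S0; accept=S2; S0-a->S3; S0-b->S3; S0-c->S1; S1-a->S2; S1-b->S3; S1-c->S3; S2-a->S2; S2-b->S2; S2-c->S2; S3-a->S3; S3-b->S3; S3-c->S3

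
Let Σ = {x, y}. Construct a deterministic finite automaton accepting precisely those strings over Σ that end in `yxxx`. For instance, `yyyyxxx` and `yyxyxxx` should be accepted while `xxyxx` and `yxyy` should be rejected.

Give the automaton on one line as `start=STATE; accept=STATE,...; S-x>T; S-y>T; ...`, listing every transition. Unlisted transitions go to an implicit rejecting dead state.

start=q0; accept=q4; q0-x>q0; q0-y>q1; q1-x>q2; q1-y>q1; q2-x>q3; q2-y>q1; q3-x>q4; q3-y>q1; q4-x>q0; q4-y>q1

Remember how much of `yxxx` the current input suffix matches. State q0 means no match yet; q1 means the last symbol is `y`; q2 means the last 2 symbols are `yx`; q3 means the last 3 symbols are `yxx`; q4 means the last 4 symbols are `yxxx`. Only q4 accepts. On a mismatch, fall back to the longest proper suffix that is still a prefix of `yxxx`.
        x   y  
>  q0   q0  q1 
   q1   q2  q1 
   q2   q3  q1 
   q3   q4  q1 
 * q4   q0  q1 
(> = start, * = accepting)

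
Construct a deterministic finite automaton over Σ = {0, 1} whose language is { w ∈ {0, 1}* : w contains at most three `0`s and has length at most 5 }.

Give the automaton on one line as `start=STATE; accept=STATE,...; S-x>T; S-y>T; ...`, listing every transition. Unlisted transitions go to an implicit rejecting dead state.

Run two small machines in parallel and take their product. The first has 5 states tracking the count of `0`s, saturating at 4; the second has 7 states tracking the input length, saturating at 6. A product state is a pair (one from each), accepting exactly when both do. After merging equivalent states the machine shrinks.
A 13-state machine:
          0    1  
>* S0     S1   S2 
 * S1     S3   S4 
 * S2     S4   S5 
 * S3     S6   S7 
 * S4     S7   S8 
 * S5     S8   S8 
 * S6     S9  S10 
 * S7    S10  S11 
 * S8    S11  S11 
   S9     S9   S9 
 * S10    S9  S12 
 * S11   S12  S12 
 * S12    S9   S9 
(> = start, * = accepting)

start=S0; accept=S0,S1,S2,S3,S4,S5,S6,S7,S8,S10,S11,S12; S0-0>S1; S0-1>S2; S1-0>S3; S1-1>S4; S2-0>S4; S2-1>S5; S3-0>S6; S3-1>S7; S4-0>S7; S4-1>S8; S5-0>S8; S5-1>S8; S6-0>S9; S6-1>S10; S7-0>S10; S7-1>S11; S8-0>S11; S8-1>S11; S9-0>S9; S9-1>S9; S10-0>S9; S10-1>S12; S11-0>S12; S11-1>S12; S12-0>S9; S12-1>S9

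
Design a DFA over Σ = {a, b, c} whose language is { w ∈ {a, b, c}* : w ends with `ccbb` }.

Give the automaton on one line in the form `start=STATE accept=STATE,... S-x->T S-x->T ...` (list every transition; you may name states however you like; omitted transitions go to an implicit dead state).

Let each state record the length of the longest suffix of the input read so far that is also a prefix of `ccbb`. q1 means the last symbol is `c`; q2 means the last 2 symbols are `cc`; q3 means the last 3 symbols are `ccb`; q4 means the last 4 symbols are `ccbb`. Accept only at q4, where the string currently ends in `ccbb`.
With 5 states:
        a   b   c  
>  q0   q0  q0  q1 
   q1   q0  q0  q2 
   q2   q0  q3  q2 
   q3   q0  q4  q1 
 * q4   q0  q0  q1 
(> = start, * = accepting)

start=q0 accept=q4 q0-a->q0 q0-b->q0 q0-c->q1 q1-a->q0 q1-b->q0 q1-c->q2 q2-a->q0 q2-b->q3 q2-c->q2 q3-a->q0 q3-b->q4 q3-c->q1 q4-a->q0 q4-b->q0 q4-c->q1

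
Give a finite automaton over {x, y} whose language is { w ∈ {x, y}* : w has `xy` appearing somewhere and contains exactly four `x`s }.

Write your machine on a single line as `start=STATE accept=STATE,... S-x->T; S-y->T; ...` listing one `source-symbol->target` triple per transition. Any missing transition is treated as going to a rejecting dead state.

Run two small machines in parallel and take their product. One (3 states) tracks whether and how much of `xy` has been seen; the other (6 states) tracks the count of `x`s, saturating at 5. Each combined state is a pair, one component from each; accept when both components accept. Equivalent product states are then merged.
10 states suffice.
       x  y 
>  A   B  A 
   B   C  D 
   C   E  F 
   D   F  D 
   E   G  H 
   F   H  F 
   G   I  J 
   H   J  H 
   I   I  I 
 * J   I  J 
(> = start, * = accepting)

start=A; accept=J; A-x->B; A-y->A; B-x->C; B-y->D; C-x->E; C-y->F; D-x->F; D-y->D; E-x->G; E-y->H; F-x->H; F-y->F; G-x->I; G-y->J; H-x->J; H-y->H; I-x->I; I-y->I; J-x->I; J-y->J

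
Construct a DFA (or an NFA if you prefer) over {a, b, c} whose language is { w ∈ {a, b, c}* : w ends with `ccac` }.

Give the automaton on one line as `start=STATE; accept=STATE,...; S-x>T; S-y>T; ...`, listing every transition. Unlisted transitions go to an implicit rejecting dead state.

start=q0; accept=q4; q0-a>q0; q0-b>q0; q0-c>q1; q1-a>q0; q1-b>q0; q1-c>q2; q2-a>q3; q2-b>q0; q2-c>q2; q3-a>q0; q3-b>q0; q3-c>q4; q4-a>q0; q4-b>q0; q4-c>q2

Let each state record the length of the longest suffix of the input read so far that is also a prefix of `ccac`. q1 means the last symbol is `c`; q2 means the last 2 symbols are `cc`; q3 means the last 3 symbols are `cca`; q4 means the last 4 symbols are `ccac`. Accept only at q4, where the string currently ends in `ccac`.
        a   b   c  
>  q0   q0  q0  q1 
   q1   q0  q0  q2 
   q2   q3  q0  q2 
   q3   q0  q0  q4 
 * q4   q0  q0  q2 
(> = start, * = accepting)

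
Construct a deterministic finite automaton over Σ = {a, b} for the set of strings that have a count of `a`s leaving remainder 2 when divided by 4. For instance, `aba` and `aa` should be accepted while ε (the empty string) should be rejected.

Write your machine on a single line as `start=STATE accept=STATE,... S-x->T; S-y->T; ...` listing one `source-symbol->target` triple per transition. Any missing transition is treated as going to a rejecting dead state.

start=s0; accept=s2; s0-a->s1; s0-b->s0; s1-a->s2; s1-b->s1; s2-a->s3; s2-b->s2; s3-a->s0; s3-b->s3

Keep the running count of `a`s modulo 4: each `a` advances along the cycle s0 → s1 → s2 → s3 → s0 while other symbols loop. Accept at s2.
4 states suffice.
        a   b  
>  s0   s1  s0 
   s1   s2  s1 
 * s2   s3  s2 
   s3   s0  s3 
(> = start, * = accepting)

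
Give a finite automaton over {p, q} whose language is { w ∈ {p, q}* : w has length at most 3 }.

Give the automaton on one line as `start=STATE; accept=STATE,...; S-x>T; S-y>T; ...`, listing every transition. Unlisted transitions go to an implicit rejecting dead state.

Count input length up to 4: every symbol moves from s0 toward s4, which means 'more than 3' and absorbs. Accept from {s0, s1, s2, s3}.
With 5 states:
        p   q  
>* s0   s1  s1 
 * s1   s2  s2 
 * s2   s3  s3 
 * s3   s4  s4 
   s4   s4  s4 
(> = start, * = accepting)

start=s0; accept=s0,s1,s2,s3; s0-p>s1; s0-q>s1; s1-p>s2; s1-q>s2; s2-p>s3; s2-q>s3; s3-p>s4; s3-q>s4; s4-p>s4; s4-q>s4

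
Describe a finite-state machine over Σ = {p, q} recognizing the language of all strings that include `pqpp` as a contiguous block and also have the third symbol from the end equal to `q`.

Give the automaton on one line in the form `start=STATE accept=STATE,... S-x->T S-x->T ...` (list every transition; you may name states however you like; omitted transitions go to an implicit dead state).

Handle the two conditions separately and then intersect. One (5 states) tracks whether and how much of `pqpp` has been seen; the other (15 states) tracks the last 3 symbols read. Each combined state is a pair, one component from each; accept when both components accept.
          p    q  
>  S0     S1   S2 
   S1     S3   S4 
   S2     S5   S6 
   S3     S7   S8 
   S4     S9  S10 
   S5    S11  S12 
   S6    S13  S14 
   S7     S7   S8 
   S8     S9  S10 
   S9    S15  S12 
   S10   S13  S14 
   S11    S7   S8 
   S12    S9  S10 
   S13   S11  S12 
   S14   S13  S14 
 * S15   S16  S17 
   S16   S16  S17 
   S17   S18  S19 
   S18   S15  S20 
   S19   S21  S22 
 * S20   S18  S19 
 * S21   S15  S20 
 * S22   S21  S22 
(> = start, * = accepting)

start=S0 accept=S15,S20,S21,S22 S0-p->S1 S0-q->S2 S1-p->S3 S1-q->S4 S2-p->S5 S2-q->S6 S3-p->S7 S3-q->S8 S4-p->S9 S4-q->S10 S5-p->S11 S5-q->S12 S6-p->S13 S6-q->S14 S7-p->S7 S7-q->S8 S8-p->S9 S8-q->S10 S9-p->S15 S9-q->S12 S10-p->S13 S10-q->S14 S11-p->S7 S11-q->S8 S12-p->S9 S12-q->S10 S13-p->S11 S13-q->S12 S14-p->S13 S14-q->S14 S15-p->S16 S15-q->S17 S16-p->S16 S16-q->S17 S17-p->S18 S17-q->S19 S18-p->S15 S18-q->S20 S19-p->S21 S19-q->S22 S20-p->S18 S20-q->S19 S21-p->S15 S21-q->S20 S22-p->S21 S22-q->S22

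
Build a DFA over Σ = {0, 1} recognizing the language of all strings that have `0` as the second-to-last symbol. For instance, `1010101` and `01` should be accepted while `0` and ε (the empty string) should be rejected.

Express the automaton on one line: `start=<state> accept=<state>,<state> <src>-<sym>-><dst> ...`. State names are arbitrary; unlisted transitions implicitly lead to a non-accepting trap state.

start=s0 accept=s3,s4 s0-0->s1 s0-1->s2 s1-0->s3 s1-1->s4 s2-0->s5 s2-1->s6 s3-0->s3 s3-1->s4 s4-0->s5 s4-1->s6 s5-0->s3 s5-1->s4 s6-0->s5 s6-1->s6

A DFA must remember the last 2 symbols (since which symbol is second-to-last isn't known until the input ends). Use one state per possible window of the last ≤2 symbols; accept from those whose window starts with `0`.
A 7-state machine:
        0   1  
>  s0   s1  s2 
   s1   s3  s4 
   s2   s5  s6 
 * s3   s3  s4 
 * s4   s5  s6 
   s5   s3  s4 
   s6   s5  s6 
(> = start, * = accepting)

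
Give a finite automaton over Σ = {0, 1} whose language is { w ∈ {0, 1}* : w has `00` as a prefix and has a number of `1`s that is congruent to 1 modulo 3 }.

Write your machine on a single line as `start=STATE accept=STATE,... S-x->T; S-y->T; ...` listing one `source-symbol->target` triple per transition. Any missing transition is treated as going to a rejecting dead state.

Handle the two conditions separately and then intersect. The first has 4 states tracking whether the input so far still matches the prefix `00`; the second has 3 states tracking the count of `1`s modulo 3. A product state is a pair (one from each), accepting exactly when both do. Minimizing collapses redundant product states.
        0   1  
>  q0   q1  q2 
   q1   q3  q2 
   q2   q2  q2 
   q3   q3  q4 
 * q4   q4  q5 
   q5   q5  q3 
(> = start, * = accepting)

start=q0; accept=q4; q0-0->q1; q0-1->q2; q1-0->q3; q1-1->q2; q2-0->q2; q2-1->q2; q3-0->q3; q3-1->q4; q4-0->q4; q4-1->q5; q5-0->q5; q5-1->q3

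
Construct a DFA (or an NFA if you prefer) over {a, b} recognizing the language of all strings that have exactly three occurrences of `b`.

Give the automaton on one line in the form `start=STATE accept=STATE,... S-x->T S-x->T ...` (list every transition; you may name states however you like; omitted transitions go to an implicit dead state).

Count `b`s, saturating at 4: states s0 through s3 mean 0 through 3 `b`s seen; s4 means more than 3. Each `b` increments (capped at s4); other symbols loop. Accept from {s3}.
A 5-state machine:
        a   b  
>  s0   s0  s1 
   s1   s1  s2 
   s2   s2  s3 
 * s3   s3  s4 
   s4   s4  s4 
(> = start, * = accepting)

start=s0 accept=s3 s0-a->s0 s0-b->s1 s1-a->s1 s1-b->s2 s2-a->s2 s2-b->s3 s3-a->s3 s3-b->s4 s4-a->s4 s4-b->s4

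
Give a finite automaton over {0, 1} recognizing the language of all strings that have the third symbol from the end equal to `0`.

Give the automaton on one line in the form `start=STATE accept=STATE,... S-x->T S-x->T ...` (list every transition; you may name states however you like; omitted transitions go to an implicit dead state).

Because acceptance depends on a position counted from the end, the machine has to buffer the most recent 3 symbols. Make each state the string of the last up-to-3 symbols read; on input `x` shift the window left and append `x`. Accept when the buffered window has length 3 and begins with `0`.
15 states suffice.
          0    1  
>  q0     q1   q2 
   q1     q3   q4 
   q2     q5   q6 
   q3     q7   q8 
   q4     q9  q10 
   q5    q11  q12 
   q6    q13  q14 
 * q7     q7   q8 
 * q8     q9  q10 
 * q9    q11  q12 
 * q10   q13  q14 
   q11    q7   q8 
   q12    q9  q10 
   q13   q11  q12 
   q14   q13  q14 
(> = start, * = accepting)

start=q0 accept=q7,q8,q9,q10 q0-0->q1 q0-1->q2 q1-0->q3 q1-1->q4 q2-0->q5 q2-1->q6 q3-0->q7 q3-1->q8 q4-0->q9 q4-1->q10 q5-0->q11 q5-1->q12 q6-0->q13 q6-1->q14 q7-0->q7 q7-1->q8 q8-0->q9 q8-1->q10 q9-0->q11 q9-1->q12 q10-0->q13 q10-1->q14 q11-0->q7 q11-1->q8 q12-0->q9 q12-1->q10 q13-0->q11 q13-1->q12 q14-0->q13 q14-1->q14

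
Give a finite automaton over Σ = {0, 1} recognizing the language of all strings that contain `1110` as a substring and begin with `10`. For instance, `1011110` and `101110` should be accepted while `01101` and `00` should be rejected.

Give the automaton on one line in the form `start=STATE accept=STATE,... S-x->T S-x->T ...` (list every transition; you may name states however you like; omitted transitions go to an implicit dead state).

Build one automaton per condition and run them in lockstep. The first has 5 states tracking whether and how much of `1110` has been seen; the second has 4 states tracking whether the input so far still matches the prefix `10`. A product state is a pair (one from each), accepting exactly when both do. Equivalent product states are then merged.
An 8-state machine:
        0   1  
>  s0   s1  s2 
   s1   s1  s1 
   s2   s3  s1 
   s3   s3  s4 
   s4   s3  s5 
   s5   s3  s6 
   s6   s7  s6 
 * s7   s7  s7 
(> = start, * = accepting)

start=s0 accept=s7 s0-0->s1 s0-1->s2 s1-0->s1 s1-1->s1 s2-0->s3 s2-1->s1 s3-0->s3 s3-1->s4 s4-0->s3 s4-1->s5 s5-0->s3 s5-1->s6 s6-0->s7 s6-1->s6 s7-0->s7 s7-1->s7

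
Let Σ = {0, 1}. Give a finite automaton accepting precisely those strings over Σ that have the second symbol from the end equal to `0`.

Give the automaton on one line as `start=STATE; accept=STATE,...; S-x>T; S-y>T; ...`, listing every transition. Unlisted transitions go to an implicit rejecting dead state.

start=A; accept=D,E; A-0>B; A-1>C; B-0>D; B-1>E; C-0>F; C-1>G; D-0>D; D-1>E; E-0>F; E-1>G; F-0>D; F-1>E; G-0>F; G-1>G

A DFA must remember the last 2 symbols (since which symbol is second-to-last isn't known until the input ends). Use one state per possible window of the last ≤2 symbols; accept from those whose window starts with `0`.
A 7-state machine:
       0  1 
>  A   B  C 
   B   D  E 
   C   F  G 
 * D   D  E 
 * E   F  G 
   F   D  E 
   G   F  G 
(> = start, * = accepting)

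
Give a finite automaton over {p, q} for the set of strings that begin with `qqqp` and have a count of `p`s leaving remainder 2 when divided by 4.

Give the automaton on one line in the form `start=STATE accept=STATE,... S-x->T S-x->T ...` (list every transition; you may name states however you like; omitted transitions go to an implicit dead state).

start=s0 accept=s6 s0-p->s1 s0-q->s2 s1-p->s1 s1-q->s1 s2-p->s1 s2-q->s3 s3-p->s1 s3-q->s4 s4-p->s5 s4-q->s1 s5-p->s6 s5-q->s5 s6-p->s7 s6-q->s6 s7-p->s8 s7-q->s7 s8-p->s5 s8-q->s8

Run two small machines in parallel and take their product. One (6 states) tracks whether the input so far still matches the prefix `qqqp`; the other (4 states) tracks the count of `p`s modulo 4. Each combined state is a pair, one component from each; accept when both components accept. After merging equivalent states the machine shrinks.
With 9 states:
        p   q  
>  s0   s1  s2 
   s1   s1  s1 
   s2   s1  s3 
   s3   s1  s4 
   s4   s5  s1 
   s5   s6  s5 
 * s6   s7  s6 
   s7   s8  s7 
   s8   s5  s8 
(> = start, * = accepting)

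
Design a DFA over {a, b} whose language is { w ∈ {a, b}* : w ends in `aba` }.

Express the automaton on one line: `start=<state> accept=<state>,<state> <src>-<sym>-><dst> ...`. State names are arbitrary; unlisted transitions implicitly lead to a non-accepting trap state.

Let each state record the length of the longest suffix of the input read so far that is also a prefix of `aba`. q1 means the last symbol is `a`; q2 means the last 2 symbols are `ab`; q3 means the last 3 symbols are `aba`. Accept only at q3, where the string currently ends in `aba`.
A 4-state machine:
        a   b  
>  q0   q1  q0 
   q1   q1  q2 
   q2   q3  q0 
 * q3   q1  q2 
(> = start, * = accepting)

start=q0 accept=q3 q0-a->q1 q0-b->q0 q1-a->q1 q1-b->q2 q2-a->q3 q2-b->q0 q3-a->q1 q3-b->q2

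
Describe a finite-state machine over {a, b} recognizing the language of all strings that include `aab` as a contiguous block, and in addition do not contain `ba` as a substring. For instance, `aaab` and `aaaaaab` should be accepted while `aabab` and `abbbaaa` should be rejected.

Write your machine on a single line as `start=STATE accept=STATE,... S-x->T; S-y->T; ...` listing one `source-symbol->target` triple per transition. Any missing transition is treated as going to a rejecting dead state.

start=q0; accept=q4; q0-a->q1; q0-b->q2; q1-a->q3; q1-b->q2; q2-a->q2; q2-b->q2; q3-a->q3; q3-b->q4; q4-a->q2; q4-b->q4

Run two small machines in parallel and take their product. One (4 states) tracks whether and how much of `aab` has been seen; the other (3 states) tracks partial matches of the forbidden pattern `ba`. Each combined state is a pair, one component from each; accept when both components accept. Equivalent product states are then merged.
5 states suffice.
        a   b  
>  q0   q1  q2 
   q1   q3  q2 
   q2   q2  q2 
   q3   q3  q4 
 * q4   q2  q4 
(> = start, * = accepting)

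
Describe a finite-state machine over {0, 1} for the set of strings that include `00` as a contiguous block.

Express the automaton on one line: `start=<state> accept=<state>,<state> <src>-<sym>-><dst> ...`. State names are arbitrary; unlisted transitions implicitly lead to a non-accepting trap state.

States S0..S1 record the length of the longest prefix of `00` that matches the current input suffix. Reaching S2 means `00` has been seen, and we stay there forever. Accept from S2.
3 states suffice.
        0   1  
>  S0   S1  S0 
   S1   S2  S0 
 * S2   S2  S2 
(> = start, * = accepting)

start=S0 accept=S2 S0-0->S1 S0-1->S0 S1-0->S2 S1-1->S0 S2-0->S2 S2-1->S2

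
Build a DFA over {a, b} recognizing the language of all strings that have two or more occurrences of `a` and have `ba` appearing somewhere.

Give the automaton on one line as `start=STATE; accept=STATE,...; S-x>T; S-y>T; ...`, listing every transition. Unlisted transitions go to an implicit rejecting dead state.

Build one automaton per condition and run them in lockstep. The first has 4 states tracking the count of `a`s, saturating at 3; the second has 3 states tracking whether and how much of `ba` has been seen. A product state is a pair (one from each), accepting exactly when both do. Equivalent product states are then merged.
        a   b  
>  S0   S1  S2 
   S1   S1  S3 
   S2   S3  S2 
   S3   S4  S3 
 * S4   S4  S4 
(> = start, * = accepting)

start=S0; accept=S4; S0-a>S1; S0-b>S2; S1-a>S1; S1-b>S3; S2-a>S3; S2-b>S2; S3-a>S4; S3-b>S3; S4-a>S4; S4-b>S4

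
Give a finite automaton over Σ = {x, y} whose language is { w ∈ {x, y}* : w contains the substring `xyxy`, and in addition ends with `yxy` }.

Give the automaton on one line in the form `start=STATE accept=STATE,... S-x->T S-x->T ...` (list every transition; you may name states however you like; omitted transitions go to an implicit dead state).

Run two small machines in parallel and take their product. The first has 5 states tracking whether and how much of `xyxy` has been seen; the second has 4 states tracking how much of the suffix `yxy` has currently been matched. A product state is a pair (one from each), accepting exactly when both do. Equivalent product states are then merged.
With 8 states:
        x   y  
>  S0   S1  S0 
   S1   S1  S2 
   S2   S3  S0 
   S3   S1  S4 
 * S4   S5  S6 
   S5   S7  S4 
   S6   S5  S6 
   S7   S7  S6 
(> = start, * = accepting)

start=S0 accept=S4 S0-x->S1 S0-y->S0 S1-x->S1 S1-y->S2 S2-x->S3 S2-y->S0 S3-x->S1 S3-y->S4 S4-x->S5 S4-y->S6 S5-x->S7 S5-y->S4 S6-x->S5 S6-y->S6 S7-x->S7 S7-y->S6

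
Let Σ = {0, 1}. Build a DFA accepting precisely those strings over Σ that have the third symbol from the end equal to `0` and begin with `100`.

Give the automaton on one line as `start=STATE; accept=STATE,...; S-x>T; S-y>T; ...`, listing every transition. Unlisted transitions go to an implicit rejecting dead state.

start=s0; accept=s5,s6,s7,s8; s0-0>s1; s0-1>s2; s1-0>s1; s1-1>s1; s2-0>s3; s2-1>s1; s3-0>s4; s3-1>s1; s4-0>s5; s4-1>s6; s5-0>s5; s5-1>s6; s6-0>s7; s6-1>s8; s7-0>s4; s7-1>s9; s8-0>s10; s8-1>s11; s9-0>s7; s9-1>s8; s10-0>s4; s10-1>s9; s11-0>s10; s11-1>s11

Build one automaton per condition and run them in lockstep. One (15 states) tracks the last 3 symbols read; the other (5 states) tracks whether the input so far still matches the prefix `100`. Each combined state is a pair, one component from each; accept when both components accept. After merging equivalent states the machine shrinks.
12 states suffice.
          0    1  
>  s0     s1   s2 
   s1     s1   s1 
   s2     s3   s1 
   s3     s4   s1 
   s4     s5   s6 
 * s5     s5   s6 
 * s6     s7   s8 
 * s7     s4   s9 
 * s8    s10  s11 
   s9     s7   s8 
   s10    s4   s9 
   s11   s10  s11 
(> = start, * = accepting)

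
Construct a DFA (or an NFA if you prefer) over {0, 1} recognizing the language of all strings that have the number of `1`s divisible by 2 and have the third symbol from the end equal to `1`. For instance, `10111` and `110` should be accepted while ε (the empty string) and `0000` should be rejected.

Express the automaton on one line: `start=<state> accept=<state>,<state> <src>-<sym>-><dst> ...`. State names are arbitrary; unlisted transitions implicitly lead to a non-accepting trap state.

Build one automaton per condition and run them in lockstep. One (2 states) tracks the count of `1`s modulo 2; the other (15 states) tracks the last 3 symbols read. Each combined state is a pair, one component from each; accept when both components accept.
A 23-state machine:
          0    1  
>  q0     q1   q2 
   q1     q3   q4 
   q2     q5   q6 
   q3     q7   q8 
   q4     q9  q10 
   q5    q11  q12 
   q6    q13  q14 
   q7     q7   q8 
   q8     q9  q10 
   q9    q11  q12 
   q10   q13  q14 
   q11   q15  q16 
 * q12   q17  q18 
 * q13   q19  q20 
   q14   q21  q22 
   q15   q15  q16 
   q16   q17  q18 
   q17   q19  q20 
   q18   q21  q22 
 * q19    q7   q8 
   q20    q9  q10 
   q21   q11  q12 
 * q22   q13  q14 
(> = start, * = accepting)

start=q0 accept=q12,q13,q19,q22 q0-0->q1 q0-1->q2 q1-0->q3 q1-1->q4 q2-0->q5 q2-1->q6 q3-0->q7 q3-1->q8 q4-0->q9 q4-1->q10 q5-0->q11 q5-1->q12 q6-0->q13 q6-1->q14 q7-0->q7 q7-1->q8 q8-0->q9 q8-1->q10 q9-0->q11 q9-1->q12 q10-0->q13 q10-1->q14 q11-0->q15 q11-1->q16 q12-0->q17 q12-1->q18 q13-0->q19 q13-1->q20 q14-0->q21 q14-1->q22 q15-0->q15 q15-1->q16 q16-0->q17 q16-1->q18 q17-0->q19 q17-1->q20 q18-0->q21 q18-1->q22 q19-0->q7 q19-1->q8 q20-0->q9 q20-1->q10 q21-0->q11 q21-1->q12 q22-0->q13 q22-1->q14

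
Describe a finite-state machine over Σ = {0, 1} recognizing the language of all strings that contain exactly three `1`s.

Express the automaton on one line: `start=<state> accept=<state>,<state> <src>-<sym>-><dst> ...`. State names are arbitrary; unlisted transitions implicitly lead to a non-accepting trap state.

start=S0 accept=S3 S0-0->S0 S0-1->S1 S1-0->S1 S1-1->S2 S2-0->S2 S2-1->S3 S3-0->S3 S3-1->S4 S4-0->S4 S4-1->S4

Only the number of `1`s matters, and only up to 4. Make a chain S0 → S1 → S2 → S3 → S4 advanced by each `1` (with S4 absorbing); every other symbol self-loops. The accepting set is {S3}.
A 5-state machine:
        0   1  
>  S0   S0  S1 
   S1   S1  S2 
   S2   S2  S3 
 * S3   S3  S4 
   S4   S4  S4 
(> = start, * = accepting)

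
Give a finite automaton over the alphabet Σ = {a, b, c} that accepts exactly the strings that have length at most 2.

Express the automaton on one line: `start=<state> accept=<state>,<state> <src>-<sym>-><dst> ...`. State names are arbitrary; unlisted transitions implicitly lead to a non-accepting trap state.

We only need to distinguish lengths 0, 1, …, 2, and '>2'. Chain s0 → s1 → s2 → s3 on every symbol, with s3 looping. Accepting states: {s0, s1, s2}.
4 states suffice.
        a   b   c  
>* s0   s1  s1  s1 
 * s1   s2  s2  s2 
 * s2   s3  s3  s3 
   s3   s3  s3  s3 
(> = start, * = accepting)

start=s0 accept=s0,s1,s2 s0-a->s1 s0-b->s1 s0-c->s1 s1-a->s2 s1-b->s2 s1-c->s2 s2-a->s3 s2-b->s3 s2-c->s3 s3-a->s3 s3-b->s3 s3-c->s3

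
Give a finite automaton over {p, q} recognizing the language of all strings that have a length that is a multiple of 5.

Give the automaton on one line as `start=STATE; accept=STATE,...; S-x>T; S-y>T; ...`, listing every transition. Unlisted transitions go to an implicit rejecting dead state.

start=s0; accept=s0; s0-p>s1; s0-q>s1; s1-p>s2; s1-q>s2; s2-p>s3; s2-q>s3; s3-p>s4; s3-q>s4; s4-p>s0; s4-q>s0

Only the length mod 5 matters, so use a 5-cycle: from any state, every input symbol moves to the next state, wrapping s4 back to s0. Mark s0 accepting.
With 5 states:
        p   q  
>* s0   s1  s1 
   s1   s2  s2 
   s2   s3  s3 
   s3   s4  s4 
   s4   s0  s0 
(> = start, * = accepting)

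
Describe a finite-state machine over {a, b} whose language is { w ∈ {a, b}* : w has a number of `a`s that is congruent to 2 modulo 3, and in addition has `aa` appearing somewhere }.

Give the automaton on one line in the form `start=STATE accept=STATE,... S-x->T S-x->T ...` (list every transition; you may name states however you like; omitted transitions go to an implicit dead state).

Run two small machines in parallel and take their product. The first has 3 states tracking the count of `a`s modulo 3; the second has 3 states tracking whether and how much of `aa` has been seen. A product state is a pair (one from each), accepting exactly when both do.
A 9-state machine:
        a   b  
>  S0   S1  S0 
   S1   S2  S3 
 * S2   S4  S2 
   S3   S5  S3 
   S4   S6  S4 
   S5   S4  S7 
   S6   S2  S6 
   S7   S8  S7 
   S8   S6  S0 
(> = start, * = accepting)

start=S0 accept=S2 S0-a->S1 S0-b->S0 S1-a->S2 S1-b->S3 S2-a->S4 S2-b->S2 S3-a->S5 S3-b->S3 S4-a->S6 S4-b->S4 S5-a->S4 S5-b->S7 S6-a->S2 S6-b->S6 S7-a->S8 S7-b->S7 S8-a->S6 S8-b->S0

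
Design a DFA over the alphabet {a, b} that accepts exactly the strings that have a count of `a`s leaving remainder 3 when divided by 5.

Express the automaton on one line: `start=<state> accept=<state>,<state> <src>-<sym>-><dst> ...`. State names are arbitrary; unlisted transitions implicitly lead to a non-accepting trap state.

Keep the running count of `a`s modulo 5: each `a` advances along the cycle q0 → q1 → q2 → q3 → q4 → q0 while other symbols loop. Accept at q3.
A 5-state machine:
        a   b  
>  q0   q1  q0 
   q1   q2  q1 
   q2   q3  q2 
 * q3   q4  q3 
   q4   q0  q4 
(> = start, * = accepting)

start=q0 accept=q3 q0-a->q1 q0-b->q0 q1-a->q2 q1-b->q1 q2-a->q3 q2-b->q2 q3-a->q4 q3-b->q3 q4-a->q0 q4-b->q4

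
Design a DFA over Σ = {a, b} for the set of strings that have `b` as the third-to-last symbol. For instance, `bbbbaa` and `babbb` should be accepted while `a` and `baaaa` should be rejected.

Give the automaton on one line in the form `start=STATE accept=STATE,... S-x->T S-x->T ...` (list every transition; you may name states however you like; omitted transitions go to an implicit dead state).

Because acceptance depends on a position counted from the end, the machine has to buffer the most recent 3 symbols. Make each state the string of the last up-to-3 symbols read; on input `x` shift the window left and append `x`. Accept when the buffered window has length 3 and begins with `b`.
A 15-state machine:
          a    b  
>  S0     S1   S2 
   S1     S3   S4 
   S2     S5   S6 
   S3     S7   S8 
   S4     S9  S10 
   S5    S11  S12 
   S6    S13  S14 
   S7     S7   S8 
   S8     S9  S10 
   S9    S11  S12 
   S10   S13  S14 
 * S11    S7   S8 
 * S12    S9  S10 
 * S13   S11  S12 
 * S14   S13  S14 
(> = start, * = accepting)

start=S0 accept=S11,S12,S13,S14 S0-a->S1 S0-b->S2 S1-a->S3 S1-b->S4 S2-a->S5 S2-b->S6 S3-a->S7 S3-b->S8 S4-a->S9 S4-b->S10 S5-a->S11 S5-b->S12 S6-a->S13 S6-b->S14 S7-a->S7 S7-b->S8 S8-a->S9 S8-b->S10 S9-a->S11 S9-b->S12 S10-a->S13 S10-b->S14 S11-a->S7 S11-b->S8 S12-a->S9 S12-b->S10 S13-a->S11 S13-b->S12 S14-a->S13 S14-b->S14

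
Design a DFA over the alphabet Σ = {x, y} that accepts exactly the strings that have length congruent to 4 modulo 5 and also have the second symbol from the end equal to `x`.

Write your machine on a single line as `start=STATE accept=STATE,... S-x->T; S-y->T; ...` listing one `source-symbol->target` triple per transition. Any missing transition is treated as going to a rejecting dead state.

start=s0; accept=s5; s0-x->s1; s0-y->s1; s1-x->s2; s1-y->s2; s2-x->s3; s2-y->s4; s3-x->s5; s3-y->s5; s4-x->s6; s4-y->s6; s5-x->s0; s5-y->s0; s6-x->s0; s6-y->s0

Handle the two conditions separately and then intersect. One (5 states) tracks the input length modulo 5; the other (7 states) tracks the last 2 symbols read. Each combined state is a pair, one component from each; accept when both components accept. Equivalent product states are then merged.
7 states suffice.
        x   y  
>  s0   s1  s1 
   s1   s2  s2 
   s2   s3  s4 
   s3   s5  s5 
   s4   s6  s6 
 * s5   s0  s0 
   s6   s0  s0 
(> = start, * = accepting)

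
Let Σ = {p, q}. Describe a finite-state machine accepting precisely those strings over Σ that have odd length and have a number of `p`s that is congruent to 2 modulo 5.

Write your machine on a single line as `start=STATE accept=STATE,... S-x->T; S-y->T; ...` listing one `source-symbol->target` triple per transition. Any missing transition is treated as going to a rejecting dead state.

start=S0; accept=S6; S0-p->S1; S0-q->S2; S1-p->S3; S1-q->S4; S2-p->S4; S2-q->S0; S3-p->S5; S3-q->S6; S4-p->S6; S4-q->S1; S5-p->S7; S5-q->S8; S6-p->S8; S6-q->S3; S7-p->S2; S7-q->S9; S8-p->S9; S8-q->S5; S9-p->S0; S9-q->S7

Run two small machines in parallel and take their product. One (2 states) tracks the input length modulo 2; the other (5 states) tracks the count of `p`s modulo 5. Each combined state is a pair, one component from each; accept when both components accept.
10 states suffice.
        p   q  
>  S0   S1  S2 
   S1   S3  S4 
   S2   S4  S0 
   S3   S5  S6 
   S4   S6  S1 
   S5   S7  S8 
 * S6   S8  S3 
   S7   S2  S9 
   S8   S9  S5 
   S9   S0  S7 
(> = start, * = accepting)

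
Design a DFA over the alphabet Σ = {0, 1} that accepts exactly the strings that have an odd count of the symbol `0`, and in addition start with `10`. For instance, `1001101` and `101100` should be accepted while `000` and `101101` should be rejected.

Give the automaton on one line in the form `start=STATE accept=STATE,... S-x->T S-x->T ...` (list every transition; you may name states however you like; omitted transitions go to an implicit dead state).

start=q0 accept=q4 q0-0->q1 q0-1->q2 q1-0->q3 q1-1->q1 q2-0->q4 q2-1->q3 q3-0->q1 q3-1->q3 q4-0->q5 q4-1->q4 q5-0->q4 q5-1->q5

Run two small machines in parallel and take their product. One (2 states) tracks the count of `0`s modulo 2; the other (4 states) tracks whether the input so far still matches the prefix `10`. Each combined state is a pair, one component from each; accept when both components accept.
With 6 states:
        0   1  
>  q0   q1  q2 
   q1   q3  q1 
   q2   q4  q3 
   q3   q1  q3 
 * q4   q5  q4 
   q5   q4  q5 
(> = start, * = accepting)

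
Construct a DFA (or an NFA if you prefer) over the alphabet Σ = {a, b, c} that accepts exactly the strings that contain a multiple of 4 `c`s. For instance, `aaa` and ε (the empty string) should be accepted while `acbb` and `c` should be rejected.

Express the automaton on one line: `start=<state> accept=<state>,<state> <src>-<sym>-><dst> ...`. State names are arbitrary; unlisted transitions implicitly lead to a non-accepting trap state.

start=q0 accept=q0 q0-a->q0 q0-b->q0 q0-c->q1 q1-a->q1 q1-b->q1 q1-c->q2 q2-a->q2 q2-b->q2 q2-c->q3 q3-a->q3 q3-b->q3 q3-c->q0

The only thing that matters is how many `c`s have appeared, reduced mod 4. Use one state per residue: q0 for 0, …, q3 for 3. Reading `c` moves to the next residue; anything else stays put. q0 is accepting.
With 4 states:
        a   b   c  
>* q0   q0  q0  q1 
   q1   q1  q1  q2 
   q2   q2  q2  q3 
   q3   q3  q3  q0 
(> = start, * = accepting)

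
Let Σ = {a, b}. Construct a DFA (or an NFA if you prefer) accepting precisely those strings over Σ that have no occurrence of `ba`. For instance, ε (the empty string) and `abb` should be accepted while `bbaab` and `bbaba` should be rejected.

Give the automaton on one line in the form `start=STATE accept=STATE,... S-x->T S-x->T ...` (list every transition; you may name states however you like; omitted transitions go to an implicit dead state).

Track partial matches of the forbidden pattern `ba`. State q2 is a dead state reached once `ba` has occurred; every other state accepts. q0 means no part of `ba` is currently matched.
3 states suffice.
        a   b  
>* q0   q0  q1 
 * q1   q2  q1 
   q2   q2  q2 
(> = start, * = accepting)

start=q0 accept=q0,q1 q0-a->q0 q0-b->q1 q1-a->q2 q1-b->q1 q2-a->q2 q2-b->q2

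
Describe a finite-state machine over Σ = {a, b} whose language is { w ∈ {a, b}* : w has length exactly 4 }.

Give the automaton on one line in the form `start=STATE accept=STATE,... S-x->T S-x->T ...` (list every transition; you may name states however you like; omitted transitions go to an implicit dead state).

start=S0 accept=S4 S0-a->S1 S0-b->S1 S1-a->S2 S1-b->S2 S2-a->S3 S2-b->S3 S3-a->S4 S3-b->S4 S4-a->S5 S4-b->S5 S5-a->S5 S5-b->S5

Count input length up to 5: every symbol moves from S0 toward S5, which means 'more than 4' and absorbs. Accept from {S4}.
A 6-state machine:
        a   b  
>  S0   S1  S1 
   S1   S2  S2 
   S2   S3  S3 
   S3   S4  S4 
 * S4   S5  S5 
   S5   S5  S5 
(> = start, * = accepting)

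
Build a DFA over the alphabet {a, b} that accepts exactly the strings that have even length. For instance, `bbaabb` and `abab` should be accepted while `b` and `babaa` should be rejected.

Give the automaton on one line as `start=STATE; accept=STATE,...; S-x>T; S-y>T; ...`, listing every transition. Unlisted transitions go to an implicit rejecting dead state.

Only the length mod 2 matters, so use a 2-cycle: from any state, every input symbol moves to the next state, wrapping S1 back to S0. Mark S0 accepting.
With 2 states:
        a   b  
>* S0   S1  S1 
   S1   S0  S0 
(> = start, * = accepting)

start=S0; accept=S0; S0-a>S1; S0-b>S1; S1-a>S0; S1-b>S0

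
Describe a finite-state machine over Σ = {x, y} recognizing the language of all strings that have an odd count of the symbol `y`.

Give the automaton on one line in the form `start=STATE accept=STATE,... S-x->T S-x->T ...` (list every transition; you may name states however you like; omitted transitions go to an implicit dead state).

The only thing that matters is how many `y`s have appeared, reduced mod 2. Use one state per residue: q0 for 0, …, q1 for 1. Reading `y` moves to the next residue; anything else stays put. q1 is accepting.
With 2 states:
        x   y  
>  q0   q0  q1 
 * q1   q1  q0 
(> = start, * = accepting)

start=q0 accept=q1 q0-x->q0 q0-y->q1 q1-x->q1 q1-y->q0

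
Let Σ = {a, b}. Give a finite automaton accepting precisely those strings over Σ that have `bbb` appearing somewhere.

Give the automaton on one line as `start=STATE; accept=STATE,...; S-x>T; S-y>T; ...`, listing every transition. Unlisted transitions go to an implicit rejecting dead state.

start=S0; accept=S3; S0-a>S0; S0-b>S1; S1-a>S0; S1-b>S2; S2-a>S0; S2-b>S3; S3-a>S3; S3-b>S3

States S0..S2 record the length of the longest prefix of `bbb` that matches the current input suffix. Reaching S3 means `bbb` has been seen, and we stay there forever. Accept from S3.
With 4 states:
        a   b  
>  S0   S0  S1 
   S1   S0  S2 
   S2   S0  S3 
 * S3   S3  S3 
(> = start, * = accepting)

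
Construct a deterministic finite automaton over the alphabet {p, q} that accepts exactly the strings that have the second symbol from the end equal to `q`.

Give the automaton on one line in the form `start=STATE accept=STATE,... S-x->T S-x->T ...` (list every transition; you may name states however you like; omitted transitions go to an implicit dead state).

A DFA must remember the last 2 symbols (since which symbol is second-to-last isn't known until the input ends). Use one state per possible window of the last ≤2 symbols; accept from those whose window starts with `q`.
With 7 states:
       p  q 
>  A   B  C 
   B   D  E 
   C   F  G 
   D   D  E 
   E   F  G 
 * F   D  E 
 * G   F  G 
(> = start, * = accepting)

start=A accept=F,G A-p->B A-q->C B-p->D B-q->E C-p->F C-q->G D-p->D D-q->E E-p->F E-q->G F-p->D F-q->E G-p->F G-q->G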